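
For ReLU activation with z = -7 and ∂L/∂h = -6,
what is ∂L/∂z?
∂L/∂z = 0

h = ReLU(-7) = 0
Since z < 0: ∂h/∂z = 0
∂L/∂z = ∂L/∂h · ∂h/∂z = -6 × 0 = 0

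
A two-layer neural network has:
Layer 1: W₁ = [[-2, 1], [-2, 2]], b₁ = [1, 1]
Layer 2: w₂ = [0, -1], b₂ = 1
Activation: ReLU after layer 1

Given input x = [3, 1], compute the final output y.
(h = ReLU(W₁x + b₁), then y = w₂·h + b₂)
y = 1

Layer 1 pre-activation: z₁ = [-4, -3]
After ReLU: h = [0, 0]
Layer 2 output: y = 0×0 + -1×0 + 1 = 1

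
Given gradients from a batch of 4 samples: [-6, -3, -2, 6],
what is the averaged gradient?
Average gradient = -1.25

Average = (1/4)(-6 + -3 + -2 + 6) = -5/4 = -1.25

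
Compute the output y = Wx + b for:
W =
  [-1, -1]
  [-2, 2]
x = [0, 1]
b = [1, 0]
y = [0, 2]

Wx = [-1×0 + -1×1, -2×0 + 2×1]
   = [-1, 2]
y = Wx + b = [-1 + 1, 2 + 0] = [0, 2]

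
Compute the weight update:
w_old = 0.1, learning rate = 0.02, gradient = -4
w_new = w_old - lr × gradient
w_new = 0.18

w_new = w - η·∂L/∂w = 0.1 - 0.02×(-4) = 0.1 - (-0.08) = 0.18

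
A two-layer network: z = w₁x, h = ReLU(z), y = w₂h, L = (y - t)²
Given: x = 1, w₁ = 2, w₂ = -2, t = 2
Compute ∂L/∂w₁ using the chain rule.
∂L/∂w₁ = 24

Forward pass:
z = w₁x = 2×1 = 2
h = ReLU(2) = 2
y = w₂h = -2×2 = -4

Backward pass:
∂L/∂y = 2(y - t) = 2(-4 - 2) = -12
∂y/∂h = w₂ = -2
∂h/∂z = 1 (ReLU derivative)
∂z/∂w₁ = x = 1

∂L/∂w₁ = -12 × -2 × 1 × 1 = 24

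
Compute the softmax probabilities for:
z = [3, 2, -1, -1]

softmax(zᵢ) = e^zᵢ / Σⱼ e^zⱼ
p = [0.712, 0.2619, 0.013, 0.013]

exp(z) = [20.09, 7.389, 0.3679, 0.3679]
Sum = 28.21
p = [0.712, 0.2619, 0.013, 0.013]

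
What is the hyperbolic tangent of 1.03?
0.7739

tanh(1.03) = (e^(1.03) - e^(-1.03))/(e^(1.03) + e^(-1.03)) = 0.7739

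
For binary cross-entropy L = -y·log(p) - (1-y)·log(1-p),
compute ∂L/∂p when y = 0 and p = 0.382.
∂L/∂p = 1.618

∂L/∂p = -y/p + (1-y)/(1-p) = 0 + 1/0.618 = 1.618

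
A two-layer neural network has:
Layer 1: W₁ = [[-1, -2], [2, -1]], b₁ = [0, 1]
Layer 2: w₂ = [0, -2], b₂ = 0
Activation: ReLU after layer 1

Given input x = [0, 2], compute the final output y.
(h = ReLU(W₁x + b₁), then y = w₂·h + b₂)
y = 0

Layer 1 pre-activation: z₁ = [-4, -1]
After ReLU: h = [0, 0]
Layer 2 output: y = 0×0 + -2×0 + 0 = 0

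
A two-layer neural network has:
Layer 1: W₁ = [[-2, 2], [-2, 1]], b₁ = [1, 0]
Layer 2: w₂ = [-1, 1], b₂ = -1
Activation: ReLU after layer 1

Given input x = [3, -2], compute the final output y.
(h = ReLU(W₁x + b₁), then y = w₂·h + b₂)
y = -1

Layer 1 pre-activation: z₁ = [-9, -8]
After ReLU: h = [0, 0]
Layer 2 output: y = -1×0 + 1×0 + -1 = -1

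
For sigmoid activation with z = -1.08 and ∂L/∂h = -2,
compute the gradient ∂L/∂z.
∂L/∂z = -0.3785

σ(-1.08) = 0.2535
σ'(-1.08) = σ(-1.08)(1 - σ(-1.08)) = 0.2535 × 0.7465 = 0.1892
∂L/∂z = ∂L/∂h · σ'(z) = -2 × 0.1892 = -0.3785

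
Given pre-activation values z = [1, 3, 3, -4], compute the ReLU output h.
h = [1, 3, 3, 0]

ReLU applied element-wise: max(0,1)=1, max(0,3)=3, max(0,3)=3, max(0,-4)=0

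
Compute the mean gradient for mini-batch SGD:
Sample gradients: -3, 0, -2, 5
Average gradient = 0

Average = (1/4)(-3 + 0 + -2 + 5) = 0/4 = 0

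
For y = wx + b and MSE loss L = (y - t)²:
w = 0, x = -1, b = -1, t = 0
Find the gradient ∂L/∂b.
∂L/∂b = -2

y = wx + b = (0)(-1) + -1 = -1
∂L/∂y = 2(y - t) = 2(-1 - 0) = -2
∂y/∂b = 1
∂L/∂b = ∂L/∂y · ∂y/∂b = -2 × 1 = -2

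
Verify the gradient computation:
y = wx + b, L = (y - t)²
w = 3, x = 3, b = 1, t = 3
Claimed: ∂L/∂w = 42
Correct

y = (3)(3) + 1 = 10
∂L/∂y = 2(y - t) = 2(10 - 3) = 14
∂y/∂w = x = 3
∂L/∂w = 14 × 3 = 42

Claimed value: 42
Correct: The correct gradient is 42.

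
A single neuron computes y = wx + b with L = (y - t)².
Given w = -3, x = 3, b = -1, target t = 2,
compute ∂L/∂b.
∂L/∂b = -24

y = wx + b = (-3)(3) + -1 = -10
∂L/∂y = 2(y - t) = 2(-10 - 2) = -24
∂y/∂b = 1
∂L/∂b = ∂L/∂y · ∂y/∂b = -24 × 1 = -24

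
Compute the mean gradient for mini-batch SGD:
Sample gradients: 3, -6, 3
Average gradient = 0

Average = (1/3)(3 + -6 + 3) = 0/3 = 0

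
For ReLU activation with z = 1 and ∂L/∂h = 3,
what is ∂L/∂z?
∂L/∂z = 3

h = ReLU(1) = 1
Since z > 0: ∂h/∂z = 1
∂L/∂z = ∂L/∂h · ∂h/∂z = 3 × 1 = 3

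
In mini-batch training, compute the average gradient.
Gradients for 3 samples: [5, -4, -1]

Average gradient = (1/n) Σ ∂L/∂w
Average gradient = 0

Average = (1/3)(5 + -4 + -1) = 0/3 = 0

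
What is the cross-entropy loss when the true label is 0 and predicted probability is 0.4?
L = 0.5108

L = -0·log(0.4) - 1·log(0.6) = -log(0.6) = 0.5108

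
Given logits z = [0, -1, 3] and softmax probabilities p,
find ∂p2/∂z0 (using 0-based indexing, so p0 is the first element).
∂p2/∂z0 = -0.04364

p = softmax(z) = [0.04661, 0.01715, 0.9362]
p2 = 0.9362, p0 = 0.04661

∂p2/∂z0 = -p2 × p0 = -0.9362 × 0.04661 = -0.04364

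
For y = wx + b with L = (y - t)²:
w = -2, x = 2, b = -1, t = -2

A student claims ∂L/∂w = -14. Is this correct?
Incorrect

y = (-2)(2) + -1 = -5
∂L/∂y = 2(y - t) = 2(-5 - -2) = -6
∂y/∂w = x = 2
∂L/∂w = -6 × 2 = -12

Claimed value: -14
Incorrect: The correct gradient is -12.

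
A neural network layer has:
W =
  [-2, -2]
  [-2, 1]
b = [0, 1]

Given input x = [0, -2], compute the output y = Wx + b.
y = [4, -1]

Wx = [-2×0 + -2×-2, -2×0 + 1×-2]
   = [4, -2]
y = Wx + b = [4 + 0, -2 + 1] = [4, -1]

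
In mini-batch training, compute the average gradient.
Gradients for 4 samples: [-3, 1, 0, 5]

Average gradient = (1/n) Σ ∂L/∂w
Average gradient = 0.75

Average = (1/4)(-3 + 1 + 0 + 5) = 3/4 = 0.75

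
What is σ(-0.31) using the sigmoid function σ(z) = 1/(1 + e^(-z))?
0.4231

sigmoid(-0.31) = 1/(1 + e^(0.31)) = 1/(1 + 1.363) = 0.4231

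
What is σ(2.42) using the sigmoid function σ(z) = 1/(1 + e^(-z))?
0.9183

sigmoid(2.42) = 1/(1 + e^(-2.42)) = 1/(1 + 0.08892) = 0.9183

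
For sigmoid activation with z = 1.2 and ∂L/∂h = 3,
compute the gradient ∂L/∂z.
∂L/∂z = 0.5337

σ(1.2) = 0.7685
σ'(1.2) = σ(1.2)(1 - σ(1.2)) = 0.7685 × 0.2315 = 0.1779
∂L/∂z = ∂L/∂h · σ'(z) = 3 × 0.1779 = 0.5337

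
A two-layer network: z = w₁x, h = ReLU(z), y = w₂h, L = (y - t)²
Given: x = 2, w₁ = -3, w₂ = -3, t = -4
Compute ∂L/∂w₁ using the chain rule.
∂L/∂w₁ = 0

Forward pass:
z = w₁x = -3×2 = -6
h = ReLU(-6) = 0
y = w₂h = -3×0 = 0

Backward pass:
∂L/∂y = 2(y - t) = 2(0 - -4) = 8
∂y/∂h = w₂ = -3
∂h/∂z = 0 (ReLU derivative)
∂z/∂w₁ = x = 2

∂L/∂w₁ = 8 × -3 × 0 × 2 = 0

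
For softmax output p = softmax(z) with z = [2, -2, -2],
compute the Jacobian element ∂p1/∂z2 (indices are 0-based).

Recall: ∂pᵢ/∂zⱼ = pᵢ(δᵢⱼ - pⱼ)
∂p1/∂z2 = -0.0003122

p = softmax(z) = [0.9647, 0.01767, 0.01767]
p1 = 0.01767, p2 = 0.01767

∂p1/∂z2 = -p1 × p2 = -0.01767 × 0.01767 = -0.0003122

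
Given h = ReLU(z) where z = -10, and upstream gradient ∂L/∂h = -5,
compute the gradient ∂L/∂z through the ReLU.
∂L/∂z = 0

h = ReLU(-10) = 0
Since z < 0: ∂h/∂z = 0
∂L/∂z = ∂L/∂h · ∂h/∂z = -5 × 0 = 0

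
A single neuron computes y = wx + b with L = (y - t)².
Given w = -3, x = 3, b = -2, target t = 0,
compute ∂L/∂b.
∂L/∂b = -22

y = wx + b = (-3)(3) + -2 = -11
∂L/∂y = 2(y - t) = 2(-11 - 0) = -22
∂y/∂b = 1
∂L/∂b = ∂L/∂y · ∂y/∂b = -22 × 1 = -22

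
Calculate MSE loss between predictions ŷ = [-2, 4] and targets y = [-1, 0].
MSE = 8.5

MSE = (1/2)((-2--1)² + (4-0)²) = (1/2)(1 + 16) = 8.5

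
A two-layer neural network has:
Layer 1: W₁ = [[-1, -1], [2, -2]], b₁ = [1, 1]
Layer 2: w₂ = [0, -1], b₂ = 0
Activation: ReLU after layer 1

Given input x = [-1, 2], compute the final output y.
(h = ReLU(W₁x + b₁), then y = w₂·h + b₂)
y = 0

Layer 1 pre-activation: z₁ = [0, -5]
After ReLU: h = [0, 0]
Layer 2 output: y = 0×0 + -1×0 + 0 = 0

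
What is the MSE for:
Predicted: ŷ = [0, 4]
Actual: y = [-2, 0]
MSE = 10

MSE = (1/2)((0--2)² + (4-0)²) = (1/2)(4 + 16) = 10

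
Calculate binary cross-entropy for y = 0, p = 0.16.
L = 0.1744

L = -0·log(0.16) - 1·log(0.84) = -log(0.84) = 0.1744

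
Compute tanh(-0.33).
-0.3185

tanh(-0.33) = (e^(-0.33) - e^(0.33))/(e^(-0.33) + e^(0.33)) = -0.3185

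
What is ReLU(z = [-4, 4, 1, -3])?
h = [0, 4, 1, 0]

ReLU applied element-wise: max(0,-4)=0, max(0,4)=4, max(0,1)=1, max(0,-3)=0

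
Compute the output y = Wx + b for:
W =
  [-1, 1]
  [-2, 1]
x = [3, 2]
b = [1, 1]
y = [0, -3]

Wx = [-1×3 + 1×2, -2×3 + 1×2]
   = [-1, -4]
y = Wx + b = [-1 + 1, -4 + 1] = [0, -3]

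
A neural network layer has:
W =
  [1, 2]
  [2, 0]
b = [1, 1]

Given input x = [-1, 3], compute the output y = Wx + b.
y = [6, -1]

Wx = [1×-1 + 2×3, 2×-1 + 0×3]
   = [5, -2]
y = Wx + b = [5 + 1, -2 + 1] = [6, -1]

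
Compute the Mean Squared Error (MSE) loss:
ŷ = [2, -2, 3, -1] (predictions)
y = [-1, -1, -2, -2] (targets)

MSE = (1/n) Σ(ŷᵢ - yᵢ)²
MSE = 9

MSE = (1/4)((2--1)² + (-2--1)² + (3--2)² + (-1--2)²) = (1/4)(9 + 1 + 25 + 1) = 9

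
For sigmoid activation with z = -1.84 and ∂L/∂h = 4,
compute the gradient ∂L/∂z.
∂L/∂z = 0.4731

σ(-1.84) = 0.1371
σ'(-1.84) = σ(-1.84)(1 - σ(-1.84)) = 0.1371 × 0.8629 = 0.1183
∂L/∂z = ∂L/∂h · σ'(z) = 4 × 0.1183 = 0.4731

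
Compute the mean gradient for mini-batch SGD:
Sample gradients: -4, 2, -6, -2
Average gradient = -2.5

Average = (1/4)(-4 + 2 + -6 + -2) = -10/4 = -2.5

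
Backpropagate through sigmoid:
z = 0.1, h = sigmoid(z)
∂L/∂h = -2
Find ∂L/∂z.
∂L/∂z = -0.4988

σ(0.1) = 0.525
σ'(0.1) = σ(0.1)(1 - σ(0.1)) = 0.525 × 0.475 = 0.2494
∂L/∂z = ∂L/∂h · σ'(z) = -2 × 0.2494 = -0.4988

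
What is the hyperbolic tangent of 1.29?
0.8591

tanh(1.29) = (e^(1.29) - e^(-1.29))/(e^(1.29) + e^(-1.29)) = 0.8591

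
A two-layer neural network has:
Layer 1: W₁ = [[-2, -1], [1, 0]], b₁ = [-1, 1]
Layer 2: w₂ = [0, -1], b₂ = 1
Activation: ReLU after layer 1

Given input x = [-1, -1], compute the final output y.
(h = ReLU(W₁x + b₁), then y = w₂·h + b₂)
y = 1

Layer 1 pre-activation: z₁ = [2, 0]
After ReLU: h = [2, 0]
Layer 2 output: y = 0×2 + -1×0 + 1 = 1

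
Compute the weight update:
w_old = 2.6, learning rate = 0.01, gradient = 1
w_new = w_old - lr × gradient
w_new = 2.59

w_new = w - η·∂L/∂w = 2.6 - 0.01×(1) = 2.6 - (0.01) = 2.59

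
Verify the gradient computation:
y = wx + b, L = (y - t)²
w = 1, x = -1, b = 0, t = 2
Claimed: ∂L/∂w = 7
Incorrect

y = (1)(-1) + 0 = -1
∂L/∂y = 2(y - t) = 2(-1 - 2) = -6
∂y/∂w = x = -1
∂L/∂w = -6 × -1 = 6

Claimed value: 7
Incorrect: The correct gradient is 6.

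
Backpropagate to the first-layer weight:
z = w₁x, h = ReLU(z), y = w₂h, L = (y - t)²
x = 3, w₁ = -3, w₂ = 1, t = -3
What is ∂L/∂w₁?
∂L/∂w₁ = 0

Forward pass:
z = w₁x = -3×3 = -9
h = ReLU(-9) = 0
y = w₂h = 1×0 = 0

Backward pass:
∂L/∂y = 2(y - t) = 2(0 - -3) = 6
∂y/∂h = w₂ = 1
∂h/∂z = 0 (ReLU derivative)
∂z/∂w₁ = x = 3

∂L/∂w₁ = 6 × 1 × 0 × 3 = 0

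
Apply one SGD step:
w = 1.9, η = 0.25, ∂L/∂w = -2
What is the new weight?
w_new = 2.4

w_new = w - η·∂L/∂w = 1.9 - 0.25×(-2) = 1.9 - (-0.5) = 2.4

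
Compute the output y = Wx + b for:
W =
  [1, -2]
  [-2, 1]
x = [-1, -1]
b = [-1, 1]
y = [0, 2]

Wx = [1×-1 + -2×-1, -2×-1 + 1×-1]
   = [1, 1]
y = Wx + b = [1 + -1, 1 + 1] = [0, 2]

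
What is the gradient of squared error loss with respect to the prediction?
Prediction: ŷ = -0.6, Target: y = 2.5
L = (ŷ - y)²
∂L/∂ŷ = -6.2

∂L/∂ŷ = 2(ŷ - y) = 2(-0.6 - 2.5) = 2(-3.1) = -6.2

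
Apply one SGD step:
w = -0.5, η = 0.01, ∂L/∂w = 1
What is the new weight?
w_new = -0.51

w_new = w - η·∂L/∂w = -0.5 - 0.01×(1) = -0.5 - (0.01) = -0.51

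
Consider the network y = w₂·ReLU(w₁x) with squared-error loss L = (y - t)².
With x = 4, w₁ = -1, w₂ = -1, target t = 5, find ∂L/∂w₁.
∂L/∂w₁ = 0

Forward pass:
z = w₁x = -1×4 = -4
h = ReLU(-4) = 0
y = w₂h = -1×0 = 0

Backward pass:
∂L/∂y = 2(y - t) = 2(0 - 5) = -10
∂y/∂h = w₂ = -1
∂h/∂z = 0 (ReLU derivative)
∂z/∂w₁ = x = 4

∂L/∂w₁ = -10 × -1 × 0 × 4 = 0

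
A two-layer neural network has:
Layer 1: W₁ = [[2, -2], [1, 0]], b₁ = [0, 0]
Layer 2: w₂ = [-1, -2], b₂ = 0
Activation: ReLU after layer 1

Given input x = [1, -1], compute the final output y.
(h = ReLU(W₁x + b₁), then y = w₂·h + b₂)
y = -6

Layer 1 pre-activation: z₁ = [4, 1]
After ReLU: h = [4, 1]
Layer 2 output: y = -1×4 + -2×1 + 0 = -6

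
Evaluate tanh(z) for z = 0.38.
0.3627

tanh(0.38) = (e^(0.38) - e^(-0.38))/(e^(0.38) + e^(-0.38)) = 0.3627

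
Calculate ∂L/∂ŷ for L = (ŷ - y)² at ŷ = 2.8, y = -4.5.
∂L/∂ŷ = 14.6

∂L/∂ŷ = 2(ŷ - y) = 2(2.8 - -4.5) = 2(7.3) = 14.6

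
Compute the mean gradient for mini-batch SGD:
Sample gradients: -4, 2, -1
Average gradient = -1

Average = (1/3)(-4 + 2 + -1) = -3/3 = -1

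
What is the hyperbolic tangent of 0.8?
0.664

tanh(0.8) = (e^(0.8) - e^(-0.8))/(e^(0.8) + e^(-0.8)) = 0.664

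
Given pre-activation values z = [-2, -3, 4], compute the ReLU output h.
h = [0, 0, 4]

ReLU applied element-wise: max(0,-2)=0, max(0,-3)=0, max(0,4)=4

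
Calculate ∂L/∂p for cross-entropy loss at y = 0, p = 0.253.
∂L/∂p = 1.339

∂L/∂p = -y/p + (1-y)/(1-p) = 0 + 1/0.747 = 1.339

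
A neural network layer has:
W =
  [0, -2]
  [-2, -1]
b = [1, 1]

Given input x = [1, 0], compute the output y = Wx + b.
y = [1, -1]

Wx = [0×1 + -2×0, -2×1 + -1×0]
   = [0, -2]
y = Wx + b = [0 + 1, -2 + 1] = [1, -1]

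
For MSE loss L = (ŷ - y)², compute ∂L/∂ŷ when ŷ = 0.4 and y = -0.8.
∂L/∂ŷ = 2.4

∂L/∂ŷ = 2(ŷ - y) = 2(0.4 - -0.8) = 2(1.2) = 2.4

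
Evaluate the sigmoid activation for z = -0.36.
0.411

sigmoid(-0.36) = 1/(1 + e^(0.36)) = 1/(1 + 1.433) = 0.411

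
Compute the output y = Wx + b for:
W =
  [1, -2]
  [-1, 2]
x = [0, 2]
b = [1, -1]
y = [-3, 3]

Wx = [1×0 + -2×2, -1×0 + 2×2]
   = [-4, 4]
y = Wx + b = [-4 + 1, 4 + -1] = [-3, 3]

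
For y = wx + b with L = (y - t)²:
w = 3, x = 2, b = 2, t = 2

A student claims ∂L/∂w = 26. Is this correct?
Incorrect

y = (3)(2) + 2 = 8
∂L/∂y = 2(y - t) = 2(8 - 2) = 12
∂y/∂w = x = 2
∂L/∂w = 12 × 2 = 24

Claimed value: 26
Incorrect: The correct gradient is 24.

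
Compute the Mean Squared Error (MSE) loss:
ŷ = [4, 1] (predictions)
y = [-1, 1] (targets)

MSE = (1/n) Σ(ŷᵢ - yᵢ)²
MSE = 12.5

MSE = (1/2)((4--1)² + (1-1)²) = (1/2)(25 + 0) = 12.5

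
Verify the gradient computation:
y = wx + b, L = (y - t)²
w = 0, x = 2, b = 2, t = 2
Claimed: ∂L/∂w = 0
Correct

y = (0)(2) + 2 = 2
∂L/∂y = 2(y - t) = 2(2 - 2) = 0
∂y/∂w = x = 2
∂L/∂w = 0 × 2 = 0

Claimed value: 0
Correct: The correct gradient is 0.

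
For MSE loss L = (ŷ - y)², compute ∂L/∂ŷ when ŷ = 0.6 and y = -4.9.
∂L/∂ŷ = 11.0

∂L/∂ŷ = 2(ŷ - y) = 2(0.6 - -4.9) = 2(5.5) = 11.0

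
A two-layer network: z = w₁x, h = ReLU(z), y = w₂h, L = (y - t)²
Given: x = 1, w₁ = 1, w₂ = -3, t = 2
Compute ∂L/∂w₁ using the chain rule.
∂L/∂w₁ = 30

Forward pass:
z = w₁x = 1×1 = 1
h = ReLU(1) = 1
y = w₂h = -3×1 = -3

Backward pass:
∂L/∂y = 2(y - t) = 2(-3 - 2) = -10
∂y/∂h = w₂ = -3
∂h/∂z = 1 (ReLU derivative)
∂z/∂w₁ = x = 1

∂L/∂w₁ = -10 × -3 × 1 × 1 = 30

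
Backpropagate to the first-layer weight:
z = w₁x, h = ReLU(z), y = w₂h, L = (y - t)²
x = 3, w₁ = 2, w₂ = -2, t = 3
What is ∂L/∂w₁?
∂L/∂w₁ = 180

Forward pass:
z = w₁x = 2×3 = 6
h = ReLU(6) = 6
y = w₂h = -2×6 = -12

Backward pass:
∂L/∂y = 2(y - t) = 2(-12 - 3) = -30
∂y/∂h = w₂ = -2
∂h/∂z = 1 (ReLU derivative)
∂z/∂w₁ = x = 3

∂L/∂w₁ = -30 × -2 × 1 × 3 = 180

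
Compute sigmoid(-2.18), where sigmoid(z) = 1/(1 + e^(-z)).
0.1016

sigmoid(-2.18) = 1/(1 + e^(2.18)) = 1/(1 + 8.846) = 0.1016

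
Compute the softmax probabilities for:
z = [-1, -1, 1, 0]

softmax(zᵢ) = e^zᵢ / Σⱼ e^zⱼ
p = [0.0826, 0.0826, 0.6103, 0.2245]

exp(z) = [0.3679, 0.3679, 2.718, 1]
Sum = 4.454
p = [0.0826, 0.0826, 0.6103, 0.2245]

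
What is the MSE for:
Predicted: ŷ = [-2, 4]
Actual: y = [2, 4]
MSE = 8

MSE = (1/2)((-2-2)² + (4-4)²) = (1/2)(16 + 0) = 8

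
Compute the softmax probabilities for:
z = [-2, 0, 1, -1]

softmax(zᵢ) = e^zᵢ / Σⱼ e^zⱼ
p = [0.0321, 0.2369, 0.6439, 0.0871]

exp(z) = [0.1353, 1, 2.718, 0.3679]
Sum = 4.221
p = [0.0321, 0.2369, 0.6439, 0.0871]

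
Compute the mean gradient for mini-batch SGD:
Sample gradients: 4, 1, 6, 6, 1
Average gradient = 3.6

Average = (1/5)(4 + 1 + 6 + 6 + 1) = 18/5 = 3.6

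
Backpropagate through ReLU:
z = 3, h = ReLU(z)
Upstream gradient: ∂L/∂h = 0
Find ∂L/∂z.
∂L/∂z = 0

h = ReLU(3) = 3
Since z > 0: ∂h/∂z = 1
∂L/∂z = ∂L/∂h · ∂h/∂z = 0 × 1 = 0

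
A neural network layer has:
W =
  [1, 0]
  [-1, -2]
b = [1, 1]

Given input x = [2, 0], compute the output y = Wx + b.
y = [3, -1]

Wx = [1×2 + 0×0, -1×2 + -2×0]
   = [2, -2]
y = Wx + b = [2 + 1, -2 + 1] = [3, -1]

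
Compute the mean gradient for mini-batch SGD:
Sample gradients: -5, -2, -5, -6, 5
Average gradient = -2.6

Average = (1/5)(-5 + -2 + -5 + -6 + 5) = -13/5 = -2.6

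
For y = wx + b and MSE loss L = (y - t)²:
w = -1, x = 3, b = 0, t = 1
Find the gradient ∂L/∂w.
∂L/∂w = -24

y = wx + b = (-1)(3) + 0 = -3
∂L/∂y = 2(y - t) = 2(-3 - 1) = -8
∂y/∂w = x = 3
∂L/∂w = ∂L/∂y · ∂y/∂w = -8 × 3 = -24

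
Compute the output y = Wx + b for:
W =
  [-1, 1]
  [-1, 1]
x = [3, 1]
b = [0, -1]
y = [-2, -3]

Wx = [-1×3 + 1×1, -1×3 + 1×1]
   = [-2, -2]
y = Wx + b = [-2 + 0, -2 + -1] = [-2, -3]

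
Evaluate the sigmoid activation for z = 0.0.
0.5

sigmoid(0.0) = 1/(1 + e^(0.0)) = 1/(1 + 1) = 0.5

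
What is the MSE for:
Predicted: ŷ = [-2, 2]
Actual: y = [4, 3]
MSE = 18.5

MSE = (1/2)((-2-4)² + (2-3)²) = (1/2)(36 + 1) = 18.5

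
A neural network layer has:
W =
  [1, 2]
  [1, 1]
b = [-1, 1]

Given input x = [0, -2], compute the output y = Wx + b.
y = [-5, -1]

Wx = [1×0 + 2×-2, 1×0 + 1×-2]
   = [-4, -2]
y = Wx + b = [-4 + -1, -2 + 1] = [-5, -1]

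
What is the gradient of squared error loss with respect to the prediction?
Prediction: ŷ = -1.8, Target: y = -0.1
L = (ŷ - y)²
∂L/∂ŷ = -3.4

∂L/∂ŷ = 2(ŷ - y) = 2(-1.8 - -0.1) = 2(-1.7) = -3.4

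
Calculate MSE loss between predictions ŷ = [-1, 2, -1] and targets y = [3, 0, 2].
MSE = 9.667

MSE = (1/3)((-1-3)² + (2-0)² + (-1-2)²) = (1/3)(16 + 4 + 9) = 9.667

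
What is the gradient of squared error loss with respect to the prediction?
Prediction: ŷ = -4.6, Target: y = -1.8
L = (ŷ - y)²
∂L/∂ŷ = -5.6

∂L/∂ŷ = 2(ŷ - y) = 2(-4.6 - -1.8) = 2(-2.8) = -5.6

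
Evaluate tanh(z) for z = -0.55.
-0.5005

tanh(-0.55) = (e^(-0.55) - e^(0.55))/(e^(-0.55) + e^(0.55)) = -0.5005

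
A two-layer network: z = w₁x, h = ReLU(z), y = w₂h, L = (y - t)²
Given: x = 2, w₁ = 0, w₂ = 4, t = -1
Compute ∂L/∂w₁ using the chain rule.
∂L/∂w₁ = 0

Forward pass:
z = w₁x = 0×2 = 0
h = ReLU(0) = 0
y = w₂h = 4×0 = 0

Backward pass:
∂L/∂y = 2(y - t) = 2(0 - -1) = 2
∂y/∂h = w₂ = 4
∂h/∂z = 0 (ReLU derivative)
∂z/∂w₁ = x = 2

∂L/∂w₁ = 2 × 4 × 0 × 2 = 0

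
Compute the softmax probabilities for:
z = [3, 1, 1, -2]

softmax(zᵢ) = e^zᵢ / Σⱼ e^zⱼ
p = [0.7828, 0.1059, 0.1059, 0.0053]

exp(z) = [20.09, 2.718, 2.718, 0.1353]
Sum = 25.66
p = [0.7828, 0.1059, 0.1059, 0.0053]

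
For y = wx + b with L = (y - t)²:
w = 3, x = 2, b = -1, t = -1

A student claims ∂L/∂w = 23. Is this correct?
Incorrect

y = (3)(2) + -1 = 5
∂L/∂y = 2(y - t) = 2(5 - -1) = 12
∂y/∂w = x = 2
∂L/∂w = 12 × 2 = 24

Claimed value: 23
Incorrect: The correct gradient is 24.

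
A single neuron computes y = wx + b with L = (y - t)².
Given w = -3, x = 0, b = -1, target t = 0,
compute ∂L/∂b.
∂L/∂b = -2

y = wx + b = (-3)(0) + -1 = -1
∂L/∂y = 2(y - t) = 2(-1 - 0) = -2
∂y/∂b = 1
∂L/∂b = ∂L/∂y · ∂y/∂b = -2 × 1 = -2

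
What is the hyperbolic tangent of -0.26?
-0.2543

tanh(-0.26) = (e^(-0.26) - e^(0.26))/(e^(-0.26) + e^(0.26)) = -0.2543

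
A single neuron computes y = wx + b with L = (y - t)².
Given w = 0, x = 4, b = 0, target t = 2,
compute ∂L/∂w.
∂L/∂w = -16

y = wx + b = (0)(4) + 0 = 0
∂L/∂y = 2(y - t) = 2(0 - 2) = -4
∂y/∂w = x = 4
∂L/∂w = ∂L/∂y · ∂y/∂w = -4 × 4 = -16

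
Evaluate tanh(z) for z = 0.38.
0.3627

tanh(0.38) = (e^(0.38) - e^(-0.38))/(e^(0.38) + e^(-0.38)) = 0.3627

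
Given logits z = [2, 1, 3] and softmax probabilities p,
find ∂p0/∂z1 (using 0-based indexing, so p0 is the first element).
∂p0/∂z1 = -0.02203

p = softmax(z) = [0.2447, 0.09003, 0.6652]
p0 = 0.2447, p1 = 0.09003

∂p0/∂z1 = -p0 × p1 = -0.2447 × 0.09003 = -0.02203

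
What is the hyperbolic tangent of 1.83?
0.9498

tanh(1.83) = (e^(1.83) - e^(-1.83))/(e^(1.83) + e^(-1.83)) = 0.9498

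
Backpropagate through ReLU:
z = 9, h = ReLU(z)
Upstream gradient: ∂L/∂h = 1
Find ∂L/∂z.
∂L/∂z = 1

h = ReLU(9) = 9
Since z > 0: ∂h/∂z = 1
∂L/∂z = ∂L/∂h · ∂h/∂z = 1 × 1 = 1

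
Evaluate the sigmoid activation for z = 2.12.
0.8928

sigmoid(2.12) = 1/(1 + e^(-2.12)) = 1/(1 + 0.12) = 0.8928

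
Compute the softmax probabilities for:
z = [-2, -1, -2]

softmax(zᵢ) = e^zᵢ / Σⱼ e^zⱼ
p = [0.2119, 0.5761, 0.2119]

exp(z) = [0.1353, 0.3679, 0.1353]
Sum = 0.6386
p = [0.2119, 0.5761, 0.2119]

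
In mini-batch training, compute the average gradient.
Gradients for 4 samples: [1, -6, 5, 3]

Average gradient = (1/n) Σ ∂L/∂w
Average gradient = 0.75

Average = (1/4)(1 + -6 + 5 + 3) = 3/4 = 0.75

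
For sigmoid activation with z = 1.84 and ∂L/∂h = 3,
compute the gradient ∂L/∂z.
∂L/∂z = 0.3548

σ(1.84) = 0.8629
σ'(1.84) = σ(1.84)(1 - σ(1.84)) = 0.8629 × 0.1371 = 0.1183
∂L/∂z = ∂L/∂h · σ'(z) = 3 × 0.1183 = 0.3548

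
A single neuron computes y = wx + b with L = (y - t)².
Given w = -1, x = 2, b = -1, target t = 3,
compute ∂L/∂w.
∂L/∂w = -24

y = wx + b = (-1)(2) + -1 = -3
∂L/∂y = 2(y - t) = 2(-3 - 3) = -12
∂y/∂w = x = 2
∂L/∂w = ∂L/∂y · ∂y/∂w = -12 × 2 = -24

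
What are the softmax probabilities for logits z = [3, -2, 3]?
p = [0.4983, 0.0034, 0.4983]

exp(z) = [20.09, 0.1353, 20.09]
Sum = 40.31
p = [0.4983, 0.0034, 0.4983]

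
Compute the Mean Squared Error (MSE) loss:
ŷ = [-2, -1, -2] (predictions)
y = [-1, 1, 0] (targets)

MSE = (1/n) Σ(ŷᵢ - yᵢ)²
MSE = 3

MSE = (1/3)((-2--1)² + (-1-1)² + (-2-0)²) = (1/3)(1 + 4 + 4) = 3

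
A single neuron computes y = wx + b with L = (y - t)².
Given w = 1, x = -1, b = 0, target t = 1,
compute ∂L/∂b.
∂L/∂b = -4

y = wx + b = (1)(-1) + 0 = -1
∂L/∂y = 2(y - t) = 2(-1 - 1) = -4
∂y/∂b = 1
∂L/∂b = ∂L/∂y · ∂y/∂b = -4 × 1 = -4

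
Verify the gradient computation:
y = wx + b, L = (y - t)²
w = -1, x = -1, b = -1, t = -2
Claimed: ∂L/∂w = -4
Correct

y = (-1)(-1) + -1 = 0
∂L/∂y = 2(y - t) = 2(0 - -2) = 4
∂y/∂w = x = -1
∂L/∂w = 4 × -1 = -4

Claimed value: -4
Correct: The correct gradient is -4.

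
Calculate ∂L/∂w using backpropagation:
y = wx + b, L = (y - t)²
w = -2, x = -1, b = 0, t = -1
∂L/∂w = -6

y = wx + b = (-2)(-1) + 0 = 2
∂L/∂y = 2(y - t) = 2(2 - -1) = 6
∂y/∂w = x = -1
∂L/∂w = ∂L/∂y · ∂y/∂w = 6 × -1 = -6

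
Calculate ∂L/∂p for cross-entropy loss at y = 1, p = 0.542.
∂L/∂p = -1.845

∂L/∂p = -y/p + (1-y)/(1-p) = -1/0.542 + 0 = -1.845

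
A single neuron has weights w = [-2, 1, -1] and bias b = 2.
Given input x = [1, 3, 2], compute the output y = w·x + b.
y = 1

y = (-2)(1) + (1)(3) + (-1)(2) + 2 = 1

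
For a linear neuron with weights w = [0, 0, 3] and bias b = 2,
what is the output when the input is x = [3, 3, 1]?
y = 5

y = (0)(3) + (0)(3) + (3)(1) + 2 = 5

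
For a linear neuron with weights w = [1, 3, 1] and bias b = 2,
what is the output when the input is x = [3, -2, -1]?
y = -2

y = (1)(3) + (3)(-2) + (1)(-1) + 2 = -2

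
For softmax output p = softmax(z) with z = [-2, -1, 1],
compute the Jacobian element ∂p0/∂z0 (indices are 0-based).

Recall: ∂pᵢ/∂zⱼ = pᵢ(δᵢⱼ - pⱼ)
∂p0/∂z0 = 0.04025

p = softmax(z) = [0.04201, 0.1142, 0.8438]
p0 = 0.04201

∂p0/∂z0 = p0(1 - p0) = 0.04201 × (1 - 0.04201) = 0.04025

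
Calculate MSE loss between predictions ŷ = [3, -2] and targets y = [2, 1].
MSE = 5

MSE = (1/2)((3-2)² + (-2-1)²) = (1/2)(1 + 9) = 5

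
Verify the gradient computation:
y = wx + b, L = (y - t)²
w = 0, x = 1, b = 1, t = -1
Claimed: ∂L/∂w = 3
Incorrect

y = (0)(1) + 1 = 1
∂L/∂y = 2(y - t) = 2(1 - -1) = 4
∂y/∂w = x = 1
∂L/∂w = 4 × 1 = 4

Claimed value: 3
Incorrect: The correct gradient is 4.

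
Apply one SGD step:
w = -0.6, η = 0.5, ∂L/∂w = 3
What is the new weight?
w_new = -2.1

w_new = w - η·∂L/∂w = -0.6 - 0.5×(3) = -0.6 - (1.5) = -2.1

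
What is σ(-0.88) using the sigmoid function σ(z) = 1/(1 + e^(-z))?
0.2932

sigmoid(-0.88) = 1/(1 + e^(0.88)) = 1/(1 + 2.411) = 0.2932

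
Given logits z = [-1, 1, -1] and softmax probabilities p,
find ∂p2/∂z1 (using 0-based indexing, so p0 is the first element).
∂p2/∂z1 = -0.08382

p = softmax(z) = [0.1065, 0.787, 0.1065]
p2 = 0.1065, p1 = 0.787

∂p2/∂z1 = -p2 × p1 = -0.1065 × 0.787 = -0.08382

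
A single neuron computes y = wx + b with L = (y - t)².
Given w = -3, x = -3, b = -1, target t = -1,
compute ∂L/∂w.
∂L/∂w = -54

y = wx + b = (-3)(-3) + -1 = 8
∂L/∂y = 2(y - t) = 2(8 - -1) = 18
∂y/∂w = x = -3
∂L/∂w = ∂L/∂y · ∂y/∂w = 18 × -3 = -54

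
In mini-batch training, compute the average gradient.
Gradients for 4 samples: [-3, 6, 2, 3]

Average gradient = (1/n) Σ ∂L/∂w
Average gradient = 2

Average = (1/4)(-3 + 6 + 2 + 3) = 8/4 = 2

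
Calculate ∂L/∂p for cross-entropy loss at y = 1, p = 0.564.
∂L/∂p = -1.773

∂L/∂p = -y/p + (1-y)/(1-p) = -1/0.564 + 0 = -1.773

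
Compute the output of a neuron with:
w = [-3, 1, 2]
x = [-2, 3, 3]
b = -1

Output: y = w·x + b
y = 14

y = (-3)(-2) + (1)(3) + (2)(3) + -1 = 14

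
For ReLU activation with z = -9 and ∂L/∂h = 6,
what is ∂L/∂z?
∂L/∂z = 0

h = ReLU(-9) = 0
Since z < 0: ∂h/∂z = 0
∂L/∂z = ∂L/∂h · ∂h/∂z = 6 × 0 = 0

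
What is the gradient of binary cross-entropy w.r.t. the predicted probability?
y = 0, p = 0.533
∂L/∂p = 2.141

∂L/∂p = -y/p + (1-y)/(1-p) = 0 + 1/0.467 = 2.141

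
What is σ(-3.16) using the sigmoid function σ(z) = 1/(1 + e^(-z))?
0.0407

sigmoid(-3.16) = 1/(1 + e^(3.16)) = 1/(1 + 23.57) = 0.0407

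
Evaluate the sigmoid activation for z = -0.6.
0.3543

sigmoid(-0.6) = 1/(1 + e^(0.6)) = 1/(1 + 1.822) = 0.3543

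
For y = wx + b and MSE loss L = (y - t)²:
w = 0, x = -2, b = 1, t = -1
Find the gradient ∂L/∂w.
∂L/∂w = -8

y = wx + b = (0)(-2) + 1 = 1
∂L/∂y = 2(y - t) = 2(1 - -1) = 4
∂y/∂w = x = -2
∂L/∂w = ∂L/∂y · ∂y/∂w = 4 × -2 = -8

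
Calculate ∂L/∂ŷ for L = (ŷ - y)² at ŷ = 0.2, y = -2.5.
∂L/∂ŷ = 5.4

∂L/∂ŷ = 2(ŷ - y) = 2(0.2 - -2.5) = 2(2.7) = 5.4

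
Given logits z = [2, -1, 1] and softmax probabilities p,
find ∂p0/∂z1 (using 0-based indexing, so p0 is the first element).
∂p0/∂z1 = -0.02477

p = softmax(z) = [0.7054, 0.03512, 0.2595]
p0 = 0.7054, p1 = 0.03512

∂p0/∂z1 = -p0 × p1 = -0.7054 × 0.03512 = -0.02477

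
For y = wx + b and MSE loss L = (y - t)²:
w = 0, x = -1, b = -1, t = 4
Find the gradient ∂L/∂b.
∂L/∂b = -10

y = wx + b = (0)(-1) + -1 = -1
∂L/∂y = 2(y - t) = 2(-1 - 4) = -10
∂y/∂b = 1
∂L/∂b = ∂L/∂y · ∂y/∂b = -10 × 1 = -10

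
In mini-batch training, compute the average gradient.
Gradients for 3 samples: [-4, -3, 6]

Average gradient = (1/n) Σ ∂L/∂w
Average gradient = -0.3333

Average = (1/3)(-4 + -3 + 6) = -1/3 = -0.3333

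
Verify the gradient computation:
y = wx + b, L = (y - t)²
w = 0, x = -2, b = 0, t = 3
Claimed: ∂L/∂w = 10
Incorrect

y = (0)(-2) + 0 = 0
∂L/∂y = 2(y - t) = 2(0 - 3) = -6
∂y/∂w = x = -2
∂L/∂w = -6 × -2 = 12

Claimed value: 10
Incorrect: The correct gradient is 12.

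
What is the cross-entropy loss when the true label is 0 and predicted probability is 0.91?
L = 2.408

L = -0·log(0.91) - 1·log(0.09) = -log(0.09) = 2.408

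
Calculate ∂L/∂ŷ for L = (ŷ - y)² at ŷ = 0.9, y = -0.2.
∂L/∂ŷ = 2.2

∂L/∂ŷ = 2(ŷ - y) = 2(0.9 - -0.2) = 2(1.1) = 2.2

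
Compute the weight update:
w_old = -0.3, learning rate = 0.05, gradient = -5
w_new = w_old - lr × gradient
w_new = -0.05

w_new = w - η·∂L/∂w = -0.3 - 0.05×(-5) = -0.3 - (-0.25) = -0.05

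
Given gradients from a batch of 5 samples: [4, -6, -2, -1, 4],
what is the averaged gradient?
Average gradient = -0.2

Average = (1/5)(4 + -6 + -2 + -1 + 4) = -1/5 = -0.2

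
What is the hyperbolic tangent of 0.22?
0.2165

tanh(0.22) = (e^(0.22) - e^(-0.22))/(e^(0.22) + e^(-0.22)) = 0.2165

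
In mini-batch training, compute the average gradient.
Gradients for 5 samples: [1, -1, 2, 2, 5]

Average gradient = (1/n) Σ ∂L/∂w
Average gradient = 1.8

Average = (1/5)(1 + -1 + 2 + 2 + 5) = 9/5 = 1.8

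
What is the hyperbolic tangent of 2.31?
0.9805

tanh(2.31) = (e^(2.31) - e^(-2.31))/(e^(2.31) + e^(-2.31)) = 0.9805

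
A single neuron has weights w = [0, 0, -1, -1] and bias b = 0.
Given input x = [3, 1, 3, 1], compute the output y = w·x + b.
y = -4

y = (0)(3) + (0)(1) + (-1)(3) + (-1)(1) + 0 = -4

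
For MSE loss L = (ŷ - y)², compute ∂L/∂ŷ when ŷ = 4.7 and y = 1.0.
∂L/∂ŷ = 7.4

∂L/∂ŷ = 2(ŷ - y) = 2(4.7 - 1.0) = 2(3.7) = 7.4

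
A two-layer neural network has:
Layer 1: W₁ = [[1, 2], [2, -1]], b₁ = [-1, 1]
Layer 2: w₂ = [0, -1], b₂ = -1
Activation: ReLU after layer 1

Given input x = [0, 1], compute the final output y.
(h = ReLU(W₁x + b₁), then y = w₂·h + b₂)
y = -1

Layer 1 pre-activation: z₁ = [1, 0]
After ReLU: h = [1, 0]
Layer 2 output: y = 0×1 + -1×0 + -1 = -1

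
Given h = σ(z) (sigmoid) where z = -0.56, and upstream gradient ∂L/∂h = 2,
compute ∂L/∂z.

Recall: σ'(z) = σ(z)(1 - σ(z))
∂L/∂z = 0.4628

σ(-0.56) = 0.3635
σ'(-0.56) = σ(-0.56)(1 - σ(-0.56)) = 0.3635 × 0.6365 = 0.2314
∂L/∂z = ∂L/∂h · σ'(z) = 2 × 0.2314 = 0.4628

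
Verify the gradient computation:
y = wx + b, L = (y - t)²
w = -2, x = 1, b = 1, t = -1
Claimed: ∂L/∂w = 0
Correct

y = (-2)(1) + 1 = -1
∂L/∂y = 2(y - t) = 2(-1 - -1) = 0
∂y/∂w = x = 1
∂L/∂w = 0 × 1 = 0

Claimed value: 0
Correct: The correct gradient is 0.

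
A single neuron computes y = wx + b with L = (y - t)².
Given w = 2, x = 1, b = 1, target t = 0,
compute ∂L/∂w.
∂L/∂w = 6

y = wx + b = (2)(1) + 1 = 3
∂L/∂y = 2(y - t) = 2(3 - 0) = 6
∂y/∂w = x = 1
∂L/∂w = ∂L/∂y · ∂y/∂w = 6 × 1 = 6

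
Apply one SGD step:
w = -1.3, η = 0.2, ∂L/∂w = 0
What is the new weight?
w_new = -1.3

w_new = w - η·∂L/∂w = -1.3 - 0.2×(0) = -1.3 - (0) = -1.3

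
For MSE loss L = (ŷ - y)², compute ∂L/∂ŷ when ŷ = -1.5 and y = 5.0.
∂L/∂ŷ = -13.0

∂L/∂ŷ = 2(ŷ - y) = 2(-1.5 - 5.0) = 2(-6.5) = -13.0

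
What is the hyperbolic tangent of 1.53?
0.9104

tanh(1.53) = (e^(1.53) - e^(-1.53))/(e^(1.53) + e^(-1.53)) = 0.9104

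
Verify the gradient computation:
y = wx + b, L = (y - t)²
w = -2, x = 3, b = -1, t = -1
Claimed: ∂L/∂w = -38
Incorrect

y = (-2)(3) + -1 = -7
∂L/∂y = 2(y - t) = 2(-7 - -1) = -12
∂y/∂w = x = 3
∂L/∂w = -12 × 3 = -36

Claimed value: -38
Incorrect: The correct gradient is -36.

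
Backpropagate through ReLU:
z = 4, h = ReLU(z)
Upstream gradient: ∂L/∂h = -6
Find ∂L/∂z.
∂L/∂z = -6

h = ReLU(4) = 4
Since z > 0: ∂h/∂z = 1
∂L/∂z = ∂L/∂h · ∂h/∂z = -6 × 1 = -6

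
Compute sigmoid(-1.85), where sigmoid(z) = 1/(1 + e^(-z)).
0.1359

sigmoid(-1.85) = 1/(1 + e^(1.85)) = 1/(1 + 6.36) = 0.1359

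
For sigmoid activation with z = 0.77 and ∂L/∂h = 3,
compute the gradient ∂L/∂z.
∂L/∂z = 0.649

σ(0.77) = 0.6835
σ'(0.77) = σ(0.77)(1 - σ(0.77)) = 0.6835 × 0.3165 = 0.2163
∂L/∂z = ∂L/∂h · σ'(z) = 3 × 0.2163 = 0.649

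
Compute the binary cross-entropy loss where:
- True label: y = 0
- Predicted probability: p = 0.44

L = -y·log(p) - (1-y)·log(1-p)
L = 0.5798

L = -0·log(0.44) - 1·log(0.56) = -log(0.56) = 0.5798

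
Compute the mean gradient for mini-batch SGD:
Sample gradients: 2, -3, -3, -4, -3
Average gradient = -2.2

Average = (1/5)(2 + -3 + -3 + -4 + -3) = -11/5 = -2.2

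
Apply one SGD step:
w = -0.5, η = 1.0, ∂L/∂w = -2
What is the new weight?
w_new = 1.5

w_new = w - η·∂L/∂w = -0.5 - 1.0×(-2) = -0.5 - (-2) = 1.5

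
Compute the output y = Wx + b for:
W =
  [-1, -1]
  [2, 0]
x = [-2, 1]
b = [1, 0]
y = [2, -4]

Wx = [-1×-2 + -1×1, 2×-2 + 0×1]
   = [1, -4]
y = Wx + b = [1 + 1, -4 + 0] = [2, -4]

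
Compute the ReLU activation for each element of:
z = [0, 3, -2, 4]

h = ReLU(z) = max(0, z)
h = [0, 3, 0, 4]

ReLU applied element-wise: max(0,0)=0, max(0,3)=3, max(0,-2)=0, max(0,4)=4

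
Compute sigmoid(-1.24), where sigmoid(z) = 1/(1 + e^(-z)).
0.2244

sigmoid(-1.24) = 1/(1 + e^(1.24)) = 1/(1 + 3.456) = 0.2244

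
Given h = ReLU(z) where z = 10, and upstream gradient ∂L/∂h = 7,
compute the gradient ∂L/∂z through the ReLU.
∂L/∂z = 7

h = ReLU(10) = 10
Since z > 0: ∂h/∂z = 1
∂L/∂z = ∂L/∂h · ∂h/∂z = 7 × 1 = 7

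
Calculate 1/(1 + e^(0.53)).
0.3705

sigmoid(-0.53) = 1/(1 + e^(0.53)) = 1/(1 + 1.699) = 0.3705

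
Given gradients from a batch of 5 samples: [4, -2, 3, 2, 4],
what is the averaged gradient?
Average gradient = 2.2

Average = (1/5)(4 + -2 + 3 + 2 + 4) = 11/5 = 2.2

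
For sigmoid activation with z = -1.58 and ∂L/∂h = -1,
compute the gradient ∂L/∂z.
∂L/∂z = -0.1416

σ(-1.58) = 0.1708
σ'(-1.58) = σ(-1.58)(1 - σ(-1.58)) = 0.1708 × 0.8292 = 0.1416
∂L/∂z = ∂L/∂h · σ'(z) = -1 × 0.1416 = -0.1416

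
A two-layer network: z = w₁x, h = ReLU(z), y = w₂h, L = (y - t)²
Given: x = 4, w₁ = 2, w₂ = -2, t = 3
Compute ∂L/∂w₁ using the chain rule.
∂L/∂w₁ = 304

Forward pass:
z = w₁x = 2×4 = 8
h = ReLU(8) = 8
y = w₂h = -2×8 = -16

Backward pass:
∂L/∂y = 2(y - t) = 2(-16 - 3) = -38
∂y/∂h = w₂ = -2
∂h/∂z = 1 (ReLU derivative)
∂z/∂w₁ = x = 4

∂L/∂w₁ = -38 × -2 × 1 × 4 = 304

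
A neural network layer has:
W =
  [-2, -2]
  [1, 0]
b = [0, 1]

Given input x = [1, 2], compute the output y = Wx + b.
y = [-6, 2]

Wx = [-2×1 + -2×2, 1×1 + 0×2]
   = [-6, 1]
y = Wx + b = [-6 + 0, 1 + 1] = [-6, 2]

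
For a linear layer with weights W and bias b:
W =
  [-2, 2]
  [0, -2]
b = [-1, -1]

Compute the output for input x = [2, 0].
y = [-5, -1]

Wx = [-2×2 + 2×0, 0×2 + -2×0]
   = [-4, 0]
y = Wx + b = [-4 + -1, 0 + -1] = [-5, -1]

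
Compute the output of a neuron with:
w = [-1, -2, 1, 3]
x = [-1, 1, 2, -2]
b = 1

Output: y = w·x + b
y = -4

y = (-1)(-1) + (-2)(1) + (1)(2) + (3)(-2) + 1 = -4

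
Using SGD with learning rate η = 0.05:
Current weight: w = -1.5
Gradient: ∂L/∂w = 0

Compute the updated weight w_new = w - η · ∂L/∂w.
w_new = -1.5

w_new = w - η·∂L/∂w = -1.5 - 0.05×(0) = -1.5 - (0) = -1.5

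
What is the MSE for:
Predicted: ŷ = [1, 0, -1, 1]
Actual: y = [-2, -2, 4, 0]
MSE = 9.75

MSE = (1/4)((1--2)² + (0--2)² + (-1-4)² + (1-0)²) = (1/4)(9 + 4 + 25 + 1) = 9.75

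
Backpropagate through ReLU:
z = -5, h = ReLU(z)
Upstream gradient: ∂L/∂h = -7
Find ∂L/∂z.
∂L/∂z = 0

h = ReLU(-5) = 0
Since z < 0: ∂h/∂z = 0
∂L/∂z = ∂L/∂h · ∂h/∂z = -7 × 0 = 0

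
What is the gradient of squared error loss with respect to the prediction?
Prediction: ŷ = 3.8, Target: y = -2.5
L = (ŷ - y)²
∂L/∂ŷ = 12.6

∂L/∂ŷ = 2(ŷ - y) = 2(3.8 - -2.5) = 2(6.3) = 12.6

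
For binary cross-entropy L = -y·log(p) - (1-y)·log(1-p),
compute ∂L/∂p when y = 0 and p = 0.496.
∂L/∂p = 1.984

∂L/∂p = -y/p + (1-y)/(1-p) = 0 + 1/0.504 = 1.984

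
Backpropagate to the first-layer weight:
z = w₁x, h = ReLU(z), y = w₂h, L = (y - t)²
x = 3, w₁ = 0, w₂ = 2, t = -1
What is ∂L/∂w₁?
∂L/∂w₁ = 0

Forward pass:
z = w₁x = 0×3 = 0
h = ReLU(0) = 0
y = w₂h = 2×0 = 0

Backward pass:
∂L/∂y = 2(y - t) = 2(0 - -1) = 2
∂y/∂h = w₂ = 2
∂h/∂z = 0 (ReLU derivative)
∂z/∂w₁ = x = 3

∂L/∂w₁ = 2 × 2 × 0 × 3 = 0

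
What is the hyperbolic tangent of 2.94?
0.9944

tanh(2.94) = (e^(2.94) - e^(-2.94))/(e^(2.94) + e^(-2.94)) = 0.9944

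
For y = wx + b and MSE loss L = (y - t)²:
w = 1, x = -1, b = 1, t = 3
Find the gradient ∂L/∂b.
∂L/∂b = -6

y = wx + b = (1)(-1) + 1 = 0
∂L/∂y = 2(y - t) = 2(0 - 3) = -6
∂y/∂b = 1
∂L/∂b = ∂L/∂y · ∂y/∂b = -6 × 1 = -6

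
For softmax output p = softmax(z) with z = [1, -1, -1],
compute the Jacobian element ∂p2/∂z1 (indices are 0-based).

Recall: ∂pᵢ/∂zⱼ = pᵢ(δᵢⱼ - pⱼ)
∂p2/∂z1 = -0.01134

p = softmax(z) = [0.787, 0.1065, 0.1065]
p2 = 0.1065, p1 = 0.1065

∂p2/∂z1 = -p2 × p1 = -0.1065 × 0.1065 = -0.01134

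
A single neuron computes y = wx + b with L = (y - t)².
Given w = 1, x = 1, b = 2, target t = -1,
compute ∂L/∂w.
∂L/∂w = 8

y = wx + b = (1)(1) + 2 = 3
∂L/∂y = 2(y - t) = 2(3 - -1) = 8
∂y/∂w = x = 1
∂L/∂w = ∂L/∂y · ∂y/∂w = 8 × 1 = 8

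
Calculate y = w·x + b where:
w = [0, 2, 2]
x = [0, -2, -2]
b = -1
y = -9

y = (0)(0) + (2)(-2) + (2)(-2) + -1 = -9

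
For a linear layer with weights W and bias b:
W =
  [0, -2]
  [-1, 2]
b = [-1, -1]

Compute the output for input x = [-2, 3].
y = [-7, 7]

Wx = [0×-2 + -2×3, -1×-2 + 2×3]
   = [-6, 8]
y = Wx + b = [-6 + -1, 8 + -1] = [-7, 7]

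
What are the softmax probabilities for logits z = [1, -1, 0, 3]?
p = [0.1125, 0.0152, 0.0414, 0.831]

exp(z) = [2.718, 0.3679, 1, 20.09]
Sum = 24.17
p = [0.1125, 0.0152, 0.0414, 0.831]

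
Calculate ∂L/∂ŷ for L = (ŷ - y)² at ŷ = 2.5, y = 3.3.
∂L/∂ŷ = -1.6

∂L/∂ŷ = 2(ŷ - y) = 2(2.5 - 3.3) = 2(-0.8) = -1.6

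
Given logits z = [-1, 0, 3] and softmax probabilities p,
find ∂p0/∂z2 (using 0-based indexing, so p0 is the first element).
∂p0/∂z2 = -0.01605

p = softmax(z) = [0.01715, 0.04661, 0.9362]
p0 = 0.01715, p2 = 0.9362

∂p0/∂z2 = -p0 × p2 = -0.01715 × 0.9362 = -0.01605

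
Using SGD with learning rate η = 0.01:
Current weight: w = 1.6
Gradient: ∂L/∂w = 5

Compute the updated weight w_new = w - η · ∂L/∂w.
w_new = 1.55

w_new = w - η·∂L/∂w = 1.6 - 0.01×(5) = 1.6 - (0.05) = 1.55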